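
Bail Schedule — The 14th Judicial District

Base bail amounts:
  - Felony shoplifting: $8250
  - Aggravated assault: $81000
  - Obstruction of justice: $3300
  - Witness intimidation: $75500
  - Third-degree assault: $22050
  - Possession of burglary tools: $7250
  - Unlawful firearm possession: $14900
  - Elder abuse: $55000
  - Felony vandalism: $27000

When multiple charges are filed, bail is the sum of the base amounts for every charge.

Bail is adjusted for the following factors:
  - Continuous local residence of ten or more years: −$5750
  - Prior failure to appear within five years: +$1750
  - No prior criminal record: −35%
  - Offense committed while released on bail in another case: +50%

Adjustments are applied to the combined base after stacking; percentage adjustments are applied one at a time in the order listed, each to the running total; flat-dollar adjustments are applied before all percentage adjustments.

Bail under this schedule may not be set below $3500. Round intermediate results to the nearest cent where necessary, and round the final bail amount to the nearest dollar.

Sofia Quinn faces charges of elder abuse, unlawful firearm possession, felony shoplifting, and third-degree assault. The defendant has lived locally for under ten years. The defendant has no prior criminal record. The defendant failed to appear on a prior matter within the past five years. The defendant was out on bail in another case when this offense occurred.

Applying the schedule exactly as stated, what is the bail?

$99401

Base amounts from the schedule: elder abuse $55000; unlawful firearm possession $14900; felony shoplifting $8250; third-degree assault $22050.
Stacking rule: sum of all bases. $55000 + $14900 + $8250 + $22050 = $100200.
Prior failure to appear within five years (+$1750 flat): $100200 + $1750 = $101950.
No prior criminal record (−35%): $101950 × 0.65 = $66267.50.
Offense committed while released on bail in another case (+50%): $66267.50 × 1.5 = $99401.25.
$99401.25 is at or above the $3500 minimum.
Rounded to the nearest dollar: $99401.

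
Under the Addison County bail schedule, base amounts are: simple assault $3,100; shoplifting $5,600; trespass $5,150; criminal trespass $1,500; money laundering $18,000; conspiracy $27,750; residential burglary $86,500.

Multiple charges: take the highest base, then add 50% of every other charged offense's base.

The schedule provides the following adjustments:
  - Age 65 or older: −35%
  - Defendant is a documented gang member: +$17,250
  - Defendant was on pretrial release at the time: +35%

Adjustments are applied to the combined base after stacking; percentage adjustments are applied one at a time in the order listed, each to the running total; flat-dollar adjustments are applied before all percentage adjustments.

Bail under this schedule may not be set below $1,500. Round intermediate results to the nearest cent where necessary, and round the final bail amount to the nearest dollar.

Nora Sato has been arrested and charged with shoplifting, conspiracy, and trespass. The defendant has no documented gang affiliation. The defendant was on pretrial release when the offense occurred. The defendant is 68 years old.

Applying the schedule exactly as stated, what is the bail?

Base amounts from the schedule: shoplifting $5,600; conspiracy $27,750; trespass $5,150.
Stacking rule: highest base plus 50% of each additional charge. Highest is conspiracy at $27,750. Additional: $5,600 × 50% = $2,800; $5,150 × 50% = $2,575. Combined base = $27,750 + $5,375 = $33,125.
Age 65 or older (−35%): $33,125 × 0.65 = $21,531.25.
Defendant was on pretrial release at the time (+35%): $21,531.25 × 1.35 = $29,067.19.
$29,067.19 is at or above the $1,500 minimum.
Rounded to the nearest dollar: $29,067.

$29,067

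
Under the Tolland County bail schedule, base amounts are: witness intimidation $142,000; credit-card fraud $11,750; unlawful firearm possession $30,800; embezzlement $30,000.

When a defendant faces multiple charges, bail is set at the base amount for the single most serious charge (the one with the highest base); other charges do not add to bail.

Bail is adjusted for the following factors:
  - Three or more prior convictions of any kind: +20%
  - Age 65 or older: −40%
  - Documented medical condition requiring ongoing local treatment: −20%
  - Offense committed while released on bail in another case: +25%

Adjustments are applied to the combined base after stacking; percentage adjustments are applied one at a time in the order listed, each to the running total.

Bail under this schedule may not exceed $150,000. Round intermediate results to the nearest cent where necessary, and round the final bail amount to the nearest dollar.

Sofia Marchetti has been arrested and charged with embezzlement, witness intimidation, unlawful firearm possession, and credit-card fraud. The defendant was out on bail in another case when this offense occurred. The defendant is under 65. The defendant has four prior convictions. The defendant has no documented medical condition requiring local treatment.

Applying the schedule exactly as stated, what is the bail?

Base amounts from the schedule: embezzlement $30,000; witness intimidation $142,000; unlawful firearm possession $30,800; credit-card fraud $11,750.
Stacking rule: use the highest base only. Highest is witness intimidation at $142,000. Combined base = $142,000.
Three or more prior convictions of any kind (+20%): $142,000 × 1.2 = $170,400.
Offense committed while released on bail in another case (+25%): $170,400 × 1.25 = $213,000.
Result $213,000 exceeds the maximum of $150,000; bail is capped at $150,000.

$150,000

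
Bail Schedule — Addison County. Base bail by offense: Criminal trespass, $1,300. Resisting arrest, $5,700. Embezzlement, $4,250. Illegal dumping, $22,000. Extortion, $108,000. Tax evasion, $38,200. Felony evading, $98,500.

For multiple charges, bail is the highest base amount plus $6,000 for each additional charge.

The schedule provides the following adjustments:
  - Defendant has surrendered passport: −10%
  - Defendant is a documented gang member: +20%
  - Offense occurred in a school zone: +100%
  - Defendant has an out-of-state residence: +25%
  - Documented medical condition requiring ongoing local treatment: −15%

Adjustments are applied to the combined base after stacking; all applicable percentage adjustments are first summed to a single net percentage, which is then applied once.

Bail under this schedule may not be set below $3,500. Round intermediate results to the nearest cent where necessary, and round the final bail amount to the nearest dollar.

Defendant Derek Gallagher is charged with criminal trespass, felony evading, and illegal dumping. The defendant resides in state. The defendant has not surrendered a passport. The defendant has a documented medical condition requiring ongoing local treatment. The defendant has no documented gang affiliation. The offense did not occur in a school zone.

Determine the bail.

$93,925

Base amounts from the schedule: criminal trespass $1,300; felony evading $98,500; illegal dumping $22,000.
Stacking rule: highest base plus $6,000 per additional charge. Highest is felony evading at $98,500; 2 additional charges → +$12,000. Combined base = $110,500.
Documented medical condition requiring ongoing local treatment (−15%): $110,500 × 0.85 = $93,925.
$93,925 is at or above the $3,500 minimum.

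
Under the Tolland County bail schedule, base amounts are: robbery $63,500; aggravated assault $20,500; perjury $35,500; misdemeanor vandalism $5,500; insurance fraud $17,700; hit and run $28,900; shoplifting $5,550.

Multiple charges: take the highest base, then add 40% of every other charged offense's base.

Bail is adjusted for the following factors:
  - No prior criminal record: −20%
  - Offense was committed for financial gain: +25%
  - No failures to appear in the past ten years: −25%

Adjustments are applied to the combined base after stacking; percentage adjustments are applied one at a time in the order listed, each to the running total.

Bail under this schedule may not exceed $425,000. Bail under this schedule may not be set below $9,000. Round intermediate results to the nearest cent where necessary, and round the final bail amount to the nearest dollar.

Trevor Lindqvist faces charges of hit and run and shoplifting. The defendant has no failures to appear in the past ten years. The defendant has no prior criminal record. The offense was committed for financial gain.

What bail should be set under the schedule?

$23,340

Base amounts from the schedule: hit and run $28,900; shoplifting $5,550.
Stacking rule: highest base plus 40% of each additional charge. Highest is hit and run at $28,900. Additional: $5,550 × 40% = $2,220. Combined base = $28,900 + $2,220 = $31,120.
No prior criminal record (−20%): $31,120 × 0.8 = $24,896.
Offense was committed for financial gain (+25%): $24,896 × 1.25 = $31,120.
No failures to appear in the past ten years (−25%): $31,120 × 0.75 = $23,340.
$23,340 is within the $425,000 maximum.
$23,340 is at or above the $9,000 minimum.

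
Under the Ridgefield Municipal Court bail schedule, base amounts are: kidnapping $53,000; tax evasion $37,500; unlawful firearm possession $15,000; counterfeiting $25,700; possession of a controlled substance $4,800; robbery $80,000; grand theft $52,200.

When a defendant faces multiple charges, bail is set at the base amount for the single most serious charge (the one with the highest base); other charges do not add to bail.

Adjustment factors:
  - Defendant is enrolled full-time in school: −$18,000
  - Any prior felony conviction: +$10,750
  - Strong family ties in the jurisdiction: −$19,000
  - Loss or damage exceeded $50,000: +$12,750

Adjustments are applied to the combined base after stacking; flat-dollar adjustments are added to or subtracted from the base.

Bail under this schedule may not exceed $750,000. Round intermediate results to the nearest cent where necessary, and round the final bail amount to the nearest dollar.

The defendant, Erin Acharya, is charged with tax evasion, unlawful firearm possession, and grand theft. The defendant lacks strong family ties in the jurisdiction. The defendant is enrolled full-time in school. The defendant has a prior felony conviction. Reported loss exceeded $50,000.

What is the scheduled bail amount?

$57,700

Base amounts from the schedule: tax evasion $37,500; unlawful firearm possession $15,000; grand theft $52,200.
Stacking rule: use the highest base only. Highest is grand theft at $52,200. Combined base = $52,200.
Defendant is enrolled full-time in school (−$18,000 flat): $52,200 − $18,000 = $34,200.
Any prior felony conviction (+$10,750 flat): $34,200 + $10,750 = $44,950.
Loss or damage exceeded $50,000 (+$12,750 flat): $44,950 + $12,750 = $57,700.
$57,700 is within the $750,000 maximum.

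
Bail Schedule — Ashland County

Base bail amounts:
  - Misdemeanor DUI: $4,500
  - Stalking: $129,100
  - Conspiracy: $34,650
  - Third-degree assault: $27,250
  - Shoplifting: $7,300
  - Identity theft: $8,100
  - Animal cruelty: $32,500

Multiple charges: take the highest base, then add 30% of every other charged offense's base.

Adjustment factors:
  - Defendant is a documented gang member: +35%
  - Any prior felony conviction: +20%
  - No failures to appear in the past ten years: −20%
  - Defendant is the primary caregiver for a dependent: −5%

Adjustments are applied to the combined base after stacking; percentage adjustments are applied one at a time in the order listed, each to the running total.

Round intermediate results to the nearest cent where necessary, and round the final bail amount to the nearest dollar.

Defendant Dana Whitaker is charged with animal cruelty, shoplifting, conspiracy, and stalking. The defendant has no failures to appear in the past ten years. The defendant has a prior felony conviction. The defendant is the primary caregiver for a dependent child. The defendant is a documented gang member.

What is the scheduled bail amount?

$186,447

Base amounts from the schedule: animal cruelty $32,500; shoplifting $7,300; conspiracy $34,650; stalking $129,100.
Stacking rule: highest base plus 30% of each additional charge. Highest is stalking at $129,100. Additional: $32,500 × 30% = $9,750; $7,300 × 30% = $2,190; $34,650 × 30% = $10,395. Combined base = $129,100 + $22,335 = $151,435.
Defendant is a documented gang member (+35%): $151,435 × 1.35 = $204,437.25.
Any prior felony conviction (+20%): $204,437.25 × 1.2 = $245,324.70.
No failures to appear in the past ten years (−20%): $245,324.70 × 0.8 = $196,259.76.
Defendant is the primary caregiver for a dependent (−5%): $196,259.76 × 0.95 = $186,446.77.
Rounded to the nearest dollar: $186,447.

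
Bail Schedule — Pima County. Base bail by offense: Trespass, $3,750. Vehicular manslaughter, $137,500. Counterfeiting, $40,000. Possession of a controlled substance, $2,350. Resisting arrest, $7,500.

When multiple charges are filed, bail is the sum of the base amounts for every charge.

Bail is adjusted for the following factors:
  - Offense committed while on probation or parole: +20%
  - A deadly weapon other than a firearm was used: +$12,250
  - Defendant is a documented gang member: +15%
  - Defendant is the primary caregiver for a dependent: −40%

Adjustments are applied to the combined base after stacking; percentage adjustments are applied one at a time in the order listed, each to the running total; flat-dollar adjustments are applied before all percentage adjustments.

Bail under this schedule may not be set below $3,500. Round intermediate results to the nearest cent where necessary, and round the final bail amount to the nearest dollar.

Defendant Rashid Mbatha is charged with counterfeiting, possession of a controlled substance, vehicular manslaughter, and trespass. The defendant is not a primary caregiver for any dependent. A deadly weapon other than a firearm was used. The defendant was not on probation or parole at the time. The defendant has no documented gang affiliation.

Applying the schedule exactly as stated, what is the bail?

Base amounts from the schedule: counterfeiting $40,000; possession of a controlled substance $2,350; vehicular manslaughter $137,500; trespass $3,750.
Stacking rule: sum of all bases. $40,000 + $2,350 + $137,500 + $3,750 = $183,600.
A deadly weapon other than a firearm was used (+$12,250 flat): $183,600 + $12,250 = $195,850.
$195,850 is at or above the $3,500 minimum.

$195,850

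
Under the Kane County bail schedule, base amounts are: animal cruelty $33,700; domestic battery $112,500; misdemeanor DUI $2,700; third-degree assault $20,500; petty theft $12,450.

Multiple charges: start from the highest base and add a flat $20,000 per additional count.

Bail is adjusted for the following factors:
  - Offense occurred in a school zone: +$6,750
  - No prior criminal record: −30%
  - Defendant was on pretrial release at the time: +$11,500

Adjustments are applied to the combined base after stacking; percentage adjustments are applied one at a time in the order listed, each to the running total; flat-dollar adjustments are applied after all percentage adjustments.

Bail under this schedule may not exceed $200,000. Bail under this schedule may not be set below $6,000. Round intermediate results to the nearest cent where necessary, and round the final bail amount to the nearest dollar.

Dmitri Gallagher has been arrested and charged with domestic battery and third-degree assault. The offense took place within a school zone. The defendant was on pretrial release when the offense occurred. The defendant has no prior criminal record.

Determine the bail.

$111,000

Base amounts from the schedule: domestic battery $112,500; third-degree assault $20,500.
Stacking rule: highest base plus $20,000 per additional charge. Highest is domestic battery at $112,500; 1 additional charge → +$20,000. Combined base = $132,500.
No prior criminal record (−30%): $132,500 × 0.7 = $92,750.
Offense occurred in a school zone (+$6,750 flat): $92,750 + $6,750 = $99,500.
Defendant was on pretrial release at the time (+$11,500 flat): $99,500 + $11,500 = $111,000.
$111,000 is within the $200,000 maximum.
$111,000 is at or above the $6,000 minimum.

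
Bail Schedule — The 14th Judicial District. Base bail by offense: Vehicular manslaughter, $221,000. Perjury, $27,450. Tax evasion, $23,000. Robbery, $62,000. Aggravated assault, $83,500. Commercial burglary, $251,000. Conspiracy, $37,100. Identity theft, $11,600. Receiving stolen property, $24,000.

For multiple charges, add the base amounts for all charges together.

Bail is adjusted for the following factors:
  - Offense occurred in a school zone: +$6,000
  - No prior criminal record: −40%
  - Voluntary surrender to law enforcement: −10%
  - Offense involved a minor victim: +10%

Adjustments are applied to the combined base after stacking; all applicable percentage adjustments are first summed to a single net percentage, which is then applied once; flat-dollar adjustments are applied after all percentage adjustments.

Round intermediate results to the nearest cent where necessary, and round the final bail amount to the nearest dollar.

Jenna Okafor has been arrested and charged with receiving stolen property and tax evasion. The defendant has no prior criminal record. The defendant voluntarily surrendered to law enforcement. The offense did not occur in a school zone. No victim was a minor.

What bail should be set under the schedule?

Base amounts from the schedule: receiving stolen property $24,000; tax evasion $23,000.
Stacking rule: sum of all bases. $24,000 + $23,000 = $47,000.
Net percentage adjustment: −40% −10% = −50%. $47,000 × 0.5 = $23,500.

$23,500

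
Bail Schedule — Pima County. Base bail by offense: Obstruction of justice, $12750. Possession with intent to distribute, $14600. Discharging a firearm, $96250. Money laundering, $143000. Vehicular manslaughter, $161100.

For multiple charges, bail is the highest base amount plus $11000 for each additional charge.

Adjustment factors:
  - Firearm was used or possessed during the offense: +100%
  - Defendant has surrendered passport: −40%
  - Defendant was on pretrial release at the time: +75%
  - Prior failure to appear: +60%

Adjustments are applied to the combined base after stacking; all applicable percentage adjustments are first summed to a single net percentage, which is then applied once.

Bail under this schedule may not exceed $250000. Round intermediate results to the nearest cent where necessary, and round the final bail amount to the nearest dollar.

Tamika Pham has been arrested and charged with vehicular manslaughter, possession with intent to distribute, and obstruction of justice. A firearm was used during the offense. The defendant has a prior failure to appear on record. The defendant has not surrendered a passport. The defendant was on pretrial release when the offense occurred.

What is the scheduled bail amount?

$250000

Base amounts from the schedule: vehicular manslaughter $161100; possession with intent to distribute $14600; obstruction of justice $12750.
Stacking rule: highest base plus $11000 per additional charge. Highest is vehicular manslaughter at $161100; 2 additional charges → +$22000. Combined base = $183100.
Net percentage adjustment: +100% +75% +60% = +235%. $183100 × 3.35 = $613385.
Result $613385 exceeds the maximum of $250000; bail is capped at $250000.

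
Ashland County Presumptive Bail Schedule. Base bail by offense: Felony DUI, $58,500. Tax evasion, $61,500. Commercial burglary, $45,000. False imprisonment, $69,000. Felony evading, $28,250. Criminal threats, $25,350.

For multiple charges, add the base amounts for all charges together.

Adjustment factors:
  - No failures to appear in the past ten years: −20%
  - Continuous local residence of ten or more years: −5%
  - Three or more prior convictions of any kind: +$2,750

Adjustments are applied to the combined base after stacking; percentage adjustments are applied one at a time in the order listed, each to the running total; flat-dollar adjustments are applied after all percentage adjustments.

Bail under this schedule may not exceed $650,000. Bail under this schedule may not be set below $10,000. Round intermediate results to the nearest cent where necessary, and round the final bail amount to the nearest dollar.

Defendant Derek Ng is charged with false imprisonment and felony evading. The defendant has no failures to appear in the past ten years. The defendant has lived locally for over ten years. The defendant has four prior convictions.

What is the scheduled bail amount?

$76,660

Base amounts from the schedule: false imprisonment $69,000; felony evading $28,250.
Stacking rule: sum of all bases. $69,000 + $28,250 = $97,250.
No failures to appear in the past ten years (−20%): $97,250 × 0.8 = $77,800.
Continuous local residence of ten or more years (−5%): $77,800 × 0.95 = $73,910.
Three or more prior convictions of any kind (+$2,750 flat): $73,910 + $2,750 = $76,660.
$76,660 is within the $650,000 maximum.
$76,660 is at or above the $10,000 minimum.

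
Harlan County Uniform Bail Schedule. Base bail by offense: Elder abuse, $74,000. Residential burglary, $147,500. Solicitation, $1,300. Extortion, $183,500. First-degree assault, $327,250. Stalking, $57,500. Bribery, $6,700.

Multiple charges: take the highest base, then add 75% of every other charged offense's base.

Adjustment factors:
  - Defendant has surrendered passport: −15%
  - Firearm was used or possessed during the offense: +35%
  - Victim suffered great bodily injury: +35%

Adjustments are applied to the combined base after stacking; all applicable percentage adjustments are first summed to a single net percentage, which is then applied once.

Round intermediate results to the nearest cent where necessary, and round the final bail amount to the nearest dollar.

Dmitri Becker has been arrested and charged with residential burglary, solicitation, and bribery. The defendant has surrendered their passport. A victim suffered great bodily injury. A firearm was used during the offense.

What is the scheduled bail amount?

$237,925

Base amounts from the schedule: residential burglary $147,500; solicitation $1,300; bribery $6,700.
Stacking rule: highest base plus 75% of each additional charge. Highest is residential burglary at $147,500. Additional: $1,300 × 75% = $975; $6,700 × 75% = $5,025. Combined base = $147,500 + $6,000 = $153,500.
Net percentage adjustment: −15% +35% +35% = +55%. $153,500 × 1.55 = $237,925.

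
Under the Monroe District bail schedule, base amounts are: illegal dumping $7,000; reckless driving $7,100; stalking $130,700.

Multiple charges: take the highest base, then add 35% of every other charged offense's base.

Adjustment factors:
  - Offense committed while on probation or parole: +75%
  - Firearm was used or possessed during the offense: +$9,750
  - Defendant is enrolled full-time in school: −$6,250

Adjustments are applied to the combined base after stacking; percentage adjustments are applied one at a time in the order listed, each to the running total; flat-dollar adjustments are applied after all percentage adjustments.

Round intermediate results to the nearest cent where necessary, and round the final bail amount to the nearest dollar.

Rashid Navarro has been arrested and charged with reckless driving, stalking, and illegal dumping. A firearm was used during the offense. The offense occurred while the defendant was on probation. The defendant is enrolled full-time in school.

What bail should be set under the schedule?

$240,861

Base amounts from the schedule: reckless driving $7,100; stalking $130,700; illegal dumping $7,000.
Stacking rule: highest base plus 35% of each additional charge. Highest is stalking at $130,700. Additional: $7,100 × 35% = $2,485; $7,000 × 35% = $2,450. Combined base = $130,700 + $4,935 = $135,635.
Offense committed while on probation or parole (+75%): $135,635 × 1.75 = $237,361.25.
Firearm was used or possessed during the offense (+$9,750 flat): $237,361.25 + $9,750 = $247,111.25.
Defendant is enrolled full-time in school (−$6,250 flat): $247,111.25 − $6,250 = $240,861.25.
Rounded to the nearest dollar: $240,861.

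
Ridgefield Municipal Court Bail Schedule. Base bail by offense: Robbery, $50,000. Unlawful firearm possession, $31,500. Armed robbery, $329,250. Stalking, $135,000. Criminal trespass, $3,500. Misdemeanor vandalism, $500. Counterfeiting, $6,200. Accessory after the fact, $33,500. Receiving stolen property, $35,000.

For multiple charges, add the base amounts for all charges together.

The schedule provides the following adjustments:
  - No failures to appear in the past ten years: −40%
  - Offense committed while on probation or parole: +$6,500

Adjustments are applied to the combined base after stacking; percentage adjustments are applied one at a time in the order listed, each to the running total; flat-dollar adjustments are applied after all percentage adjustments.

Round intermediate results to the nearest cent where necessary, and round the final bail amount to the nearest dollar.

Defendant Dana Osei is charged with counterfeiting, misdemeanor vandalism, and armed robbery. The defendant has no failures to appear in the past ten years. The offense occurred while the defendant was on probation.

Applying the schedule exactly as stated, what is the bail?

$208,070

Base amounts from the schedule: counterfeiting $6,200; misdemeanor vandalism $500; armed robbery $329,250.
Stacking rule: sum of all bases. $6,200 + $500 + $329,250 = $335,950.
No failures to appear in the past ten years (−40%): $335,950 × 0.6 = $201,570.
Offense committed while on probation or parole (+$6,500 flat): $201,570 + $6,500 = $208,070.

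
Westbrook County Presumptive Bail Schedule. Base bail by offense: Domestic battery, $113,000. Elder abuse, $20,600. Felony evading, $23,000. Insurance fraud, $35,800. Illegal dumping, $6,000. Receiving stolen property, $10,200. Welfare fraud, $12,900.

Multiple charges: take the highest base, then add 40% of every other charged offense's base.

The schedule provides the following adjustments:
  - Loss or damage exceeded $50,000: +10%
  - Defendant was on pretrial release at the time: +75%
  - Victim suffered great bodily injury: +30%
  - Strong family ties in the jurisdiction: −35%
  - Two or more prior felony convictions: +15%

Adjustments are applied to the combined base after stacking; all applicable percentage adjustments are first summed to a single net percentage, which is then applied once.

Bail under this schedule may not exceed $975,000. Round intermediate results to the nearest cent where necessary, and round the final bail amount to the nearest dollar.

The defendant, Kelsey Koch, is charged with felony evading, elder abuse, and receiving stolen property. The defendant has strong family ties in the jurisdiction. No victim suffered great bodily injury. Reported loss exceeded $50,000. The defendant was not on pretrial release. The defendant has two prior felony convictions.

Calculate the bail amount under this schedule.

$31,788

Base amounts from the schedule: felony evading $23,000; elder abuse $20,600; receiving stolen property $10,200.
Stacking rule: highest base plus 40% of each additional charge. Highest is felony evading at $23,000. Additional: $20,600 × 40% = $8,240; $10,200 × 40% = $4,080. Combined base = $23,000 + $12,320 = $35,320.
Net percentage adjustment: +10% −35% +15% = −10%. $35,320 × 0.9 = $31,788.
$31,788 is within the $975,000 maximum.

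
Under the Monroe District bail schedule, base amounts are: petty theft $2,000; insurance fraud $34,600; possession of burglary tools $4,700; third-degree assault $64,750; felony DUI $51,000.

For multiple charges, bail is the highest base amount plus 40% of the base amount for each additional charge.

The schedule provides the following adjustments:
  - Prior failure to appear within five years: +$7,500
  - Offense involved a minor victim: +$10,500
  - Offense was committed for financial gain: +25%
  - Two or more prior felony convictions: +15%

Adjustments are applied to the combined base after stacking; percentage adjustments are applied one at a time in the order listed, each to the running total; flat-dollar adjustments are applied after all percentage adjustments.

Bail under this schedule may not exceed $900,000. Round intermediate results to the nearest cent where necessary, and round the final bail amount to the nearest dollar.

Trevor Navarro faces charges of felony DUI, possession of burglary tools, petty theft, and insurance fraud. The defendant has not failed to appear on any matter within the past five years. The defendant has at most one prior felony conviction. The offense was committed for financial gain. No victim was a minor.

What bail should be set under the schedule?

$84,400

Base amounts from the schedule: felony DUI $51,000; possession of burglary tools $4,700; petty theft $2,000; insurance fraud $34,600.
Stacking rule: highest base plus 40% of each additional charge. Highest is felony DUI at $51,000. Additional: $4,700 × 40% = $1,880; $2,000 × 40% = $800; $34,600 × 40% = $13,840. Combined base = $51,000 + $16,520 = $67,520.
Offense was committed for financial gain (+25%): $67,520 × 1.25 = $84,400.
$84,400 is within the $900,000 maximum.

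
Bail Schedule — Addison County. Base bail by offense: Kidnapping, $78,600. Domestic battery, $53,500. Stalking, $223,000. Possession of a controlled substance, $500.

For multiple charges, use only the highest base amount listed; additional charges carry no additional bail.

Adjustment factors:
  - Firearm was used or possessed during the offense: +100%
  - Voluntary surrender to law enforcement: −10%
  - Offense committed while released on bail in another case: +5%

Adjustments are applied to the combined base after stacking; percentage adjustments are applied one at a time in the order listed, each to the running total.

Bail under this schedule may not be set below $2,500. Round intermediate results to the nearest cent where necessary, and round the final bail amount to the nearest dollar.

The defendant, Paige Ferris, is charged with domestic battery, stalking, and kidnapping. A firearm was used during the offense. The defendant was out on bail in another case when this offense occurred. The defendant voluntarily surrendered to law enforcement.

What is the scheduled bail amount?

$421,470

Base amounts from the schedule: domestic battery $53,500; stalking $223,000; kidnapping $78,600.
Stacking rule: use the highest base only. Highest is stalking at $223,000. Combined base = $223,000.
Firearm was used or possessed during the offense (+100%): $223,000 × 2 = $446,000.
Voluntary surrender to law enforcement (−10%): $446,000 × 0.9 = $401,400.
Offense committed while released on bail in another case (+5%): $401,400 × 1.05 = $421,470.
$421,470 is at or above the $2,500 minimum.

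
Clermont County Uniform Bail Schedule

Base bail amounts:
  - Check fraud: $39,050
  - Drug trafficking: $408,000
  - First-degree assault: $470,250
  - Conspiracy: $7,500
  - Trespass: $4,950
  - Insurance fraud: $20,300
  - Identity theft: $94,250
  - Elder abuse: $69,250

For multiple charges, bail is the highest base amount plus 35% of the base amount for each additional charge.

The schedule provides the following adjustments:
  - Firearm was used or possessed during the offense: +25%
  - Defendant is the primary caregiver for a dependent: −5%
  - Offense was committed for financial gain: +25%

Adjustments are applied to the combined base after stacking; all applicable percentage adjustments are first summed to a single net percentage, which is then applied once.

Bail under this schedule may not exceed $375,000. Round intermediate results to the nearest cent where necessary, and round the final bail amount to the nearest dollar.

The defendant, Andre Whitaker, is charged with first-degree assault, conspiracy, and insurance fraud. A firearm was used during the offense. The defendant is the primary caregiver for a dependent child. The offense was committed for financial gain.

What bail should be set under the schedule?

$375,000

Base amounts from the schedule: first-degree assault $470,250; conspiracy $7,500; insurance fraud $20,300.
Stacking rule: highest base plus 35% of each additional charge. Highest is first-degree assault at $470,250. Additional: $7,500 × 35% = $2,625; $20,300 × 35% = $7,105. Combined base = $470,250 + $9,730 = $479,980.
Net percentage adjustment: +25% −5% +25% = +45%. $479,980 × 1.45 = $695,971.
Result $695,971 exceeds the maximum of $375,000; bail is capped at $375,000.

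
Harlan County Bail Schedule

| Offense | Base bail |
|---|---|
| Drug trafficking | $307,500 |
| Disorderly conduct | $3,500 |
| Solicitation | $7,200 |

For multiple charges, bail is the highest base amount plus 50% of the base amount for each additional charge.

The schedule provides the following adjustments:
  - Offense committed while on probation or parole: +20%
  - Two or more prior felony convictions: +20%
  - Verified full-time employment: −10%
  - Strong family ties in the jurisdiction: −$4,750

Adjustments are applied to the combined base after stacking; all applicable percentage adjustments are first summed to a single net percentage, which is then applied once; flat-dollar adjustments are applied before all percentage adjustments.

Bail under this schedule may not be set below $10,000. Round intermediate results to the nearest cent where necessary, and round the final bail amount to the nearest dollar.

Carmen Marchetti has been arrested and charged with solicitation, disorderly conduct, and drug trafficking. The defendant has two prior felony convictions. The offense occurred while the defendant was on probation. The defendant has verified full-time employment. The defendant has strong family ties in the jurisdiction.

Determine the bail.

$400,530

Base amounts from the schedule: solicitation $7,200; disorderly conduct $3,500; drug trafficking $307,500.
Stacking rule: highest base plus 50% of each additional charge. Highest is drug trafficking at $307,500. Additional: $7,200 × 50% = $3,600; $3,500 × 50% = $1,750. Combined base = $307,500 + $5,350 = $312,850.
Strong family ties in the jurisdiction (−$4,750 flat): $312,850 − $4,750 = $308,100.
Net percentage adjustment: +20% +20% −10% = +30%. $308,100 × 1.3 = $400,530.
$400,530 is at or above the $10,000 minimum.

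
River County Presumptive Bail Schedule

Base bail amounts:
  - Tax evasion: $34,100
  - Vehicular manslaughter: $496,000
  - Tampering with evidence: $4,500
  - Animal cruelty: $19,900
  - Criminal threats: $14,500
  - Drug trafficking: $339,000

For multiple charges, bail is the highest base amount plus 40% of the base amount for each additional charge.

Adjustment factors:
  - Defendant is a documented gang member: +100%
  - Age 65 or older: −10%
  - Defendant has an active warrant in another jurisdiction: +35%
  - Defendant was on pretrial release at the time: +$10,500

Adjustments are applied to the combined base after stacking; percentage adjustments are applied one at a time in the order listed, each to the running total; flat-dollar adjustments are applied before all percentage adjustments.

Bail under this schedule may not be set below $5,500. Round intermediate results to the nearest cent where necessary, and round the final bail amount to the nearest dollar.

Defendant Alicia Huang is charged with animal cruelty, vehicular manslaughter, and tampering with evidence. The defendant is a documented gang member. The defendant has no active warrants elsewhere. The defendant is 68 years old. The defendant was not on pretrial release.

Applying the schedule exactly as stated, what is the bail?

Base amounts from the schedule: animal cruelty $19,900; vehicular manslaughter $496,000; tampering with evidence $4,500.
Stacking rule: highest base plus 40% of each additional charge. Highest is vehicular manslaughter at $496,000. Additional: $19,900 × 40% = $7,960; $4,500 × 40% = $1,800. Combined base = $496,000 + $9,760 = $505,760.
Defendant is a documented gang member (+100%): $505,760 × 2 = $1,011,520.
Age 65 or older (−10%): $1,011,520 × 0.9 = $910,368.
$910,368 is at or above the $5,500 minimum.

$910,368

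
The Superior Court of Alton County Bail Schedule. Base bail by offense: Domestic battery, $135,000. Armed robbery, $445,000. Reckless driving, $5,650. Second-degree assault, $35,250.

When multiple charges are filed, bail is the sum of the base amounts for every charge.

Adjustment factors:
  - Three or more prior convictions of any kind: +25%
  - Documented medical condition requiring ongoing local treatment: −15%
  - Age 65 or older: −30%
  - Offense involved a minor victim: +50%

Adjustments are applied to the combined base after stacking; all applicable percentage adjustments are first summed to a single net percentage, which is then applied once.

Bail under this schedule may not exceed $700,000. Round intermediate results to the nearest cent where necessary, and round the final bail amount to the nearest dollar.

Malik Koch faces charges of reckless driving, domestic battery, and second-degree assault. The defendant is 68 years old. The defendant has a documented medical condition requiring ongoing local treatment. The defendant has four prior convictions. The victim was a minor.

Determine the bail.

$228,670

Base amounts from the schedule: reckless driving $5,650; domestic battery $135,000; second-degree assault $35,250.
Stacking rule: sum of all bases. $5,650 + $135,000 + $35,250 = $175,900.
Net percentage adjustment: +25% −15% −30% +50% = +30%. $175,900 × 1.3 = $228,670.
$228,670 is within the $700,000 maximum.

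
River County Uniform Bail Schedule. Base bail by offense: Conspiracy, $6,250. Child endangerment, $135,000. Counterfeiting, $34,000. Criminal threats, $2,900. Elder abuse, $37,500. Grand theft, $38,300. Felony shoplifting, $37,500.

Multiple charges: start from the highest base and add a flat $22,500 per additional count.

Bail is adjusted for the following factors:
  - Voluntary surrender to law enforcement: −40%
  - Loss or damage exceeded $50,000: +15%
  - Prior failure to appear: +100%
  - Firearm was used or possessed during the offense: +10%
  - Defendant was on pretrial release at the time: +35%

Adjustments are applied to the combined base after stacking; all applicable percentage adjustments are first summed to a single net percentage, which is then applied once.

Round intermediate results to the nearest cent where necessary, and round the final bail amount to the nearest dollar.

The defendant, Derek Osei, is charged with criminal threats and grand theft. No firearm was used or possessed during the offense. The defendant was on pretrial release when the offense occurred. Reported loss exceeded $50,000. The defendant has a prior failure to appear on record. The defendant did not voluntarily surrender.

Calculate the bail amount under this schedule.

Base amounts from the schedule: criminal threats $2,900; grand theft $38,300.
Stacking rule: highest base plus $22,500 per additional charge. Highest is grand theft at $38,300; 1 additional charge → +$22,500. Combined base = $60,800.
Net percentage adjustment: +15% +100% +35% = +150%. $60,800 × 2.5 = $152,000.

$152,000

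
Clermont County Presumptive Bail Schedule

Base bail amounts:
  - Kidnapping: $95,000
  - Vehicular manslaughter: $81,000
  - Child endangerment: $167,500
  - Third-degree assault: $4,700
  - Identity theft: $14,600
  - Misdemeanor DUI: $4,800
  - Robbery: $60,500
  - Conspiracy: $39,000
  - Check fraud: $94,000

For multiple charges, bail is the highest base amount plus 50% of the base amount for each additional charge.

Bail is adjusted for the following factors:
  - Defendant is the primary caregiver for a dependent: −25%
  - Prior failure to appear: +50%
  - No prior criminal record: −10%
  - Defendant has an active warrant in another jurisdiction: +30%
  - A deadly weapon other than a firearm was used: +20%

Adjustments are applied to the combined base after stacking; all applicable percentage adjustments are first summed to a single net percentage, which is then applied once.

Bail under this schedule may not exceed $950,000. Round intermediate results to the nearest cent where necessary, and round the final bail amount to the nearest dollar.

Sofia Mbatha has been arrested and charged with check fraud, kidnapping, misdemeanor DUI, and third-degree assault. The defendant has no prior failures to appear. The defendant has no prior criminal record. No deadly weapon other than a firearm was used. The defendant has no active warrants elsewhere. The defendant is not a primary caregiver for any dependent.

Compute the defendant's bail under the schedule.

$132,075

Base amounts from the schedule: check fraud $94,000; kidnapping $95,000; misdemeanor DUI $4,800; third-degree assault $4,700.
Stacking rule: highest base plus 50% of each additional charge. Highest is kidnapping at $95,000. Additional: $94,000 × 50% = $47,000; $4,800 × 50% = $2,400; $4,700 × 50% = $2,350. Combined base = $95,000 + $51,750 = $146,750.
No prior criminal record (−10%): $146,750 × 0.9 = $132,075.
$132,075 is within the $950,000 maximum.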